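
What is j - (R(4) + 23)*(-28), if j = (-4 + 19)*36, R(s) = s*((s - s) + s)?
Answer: 1632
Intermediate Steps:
R(s) = s² (R(s) = s*(0 + s) = s*s = s²)
j = 540 (j = 15*36 = 540)
j - (R(4) + 23)*(-28) = 540 - (4² + 23)*(-28) = 540 - (16 + 23)*(-28) = 540 - 39*(-28) = 540 - 1*(-1092) = 540 + 1092 = 1632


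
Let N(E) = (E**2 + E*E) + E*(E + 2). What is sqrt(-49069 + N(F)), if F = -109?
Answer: 6*I*sqrt(379) ≈ 116.81*I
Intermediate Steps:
N(E) = 2*E**2 + E*(2 + E) (N(E) = (E**2 + E**2) + E*(2 + E) = 2*E**2 + E*(2 + E))
sqrt(-49069 + N(F)) = sqrt(-49069 - 109*(2 + 3*(-109))) = sqrt(-49069 - 109*(2 - 327)) = sqrt(-49069 - 109*(-325)) = sqrt(-49069 + 35425) = sqrt(-13644) = 6*I*sqrt(379)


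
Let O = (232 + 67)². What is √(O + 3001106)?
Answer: √3090507 ≈ 1758.0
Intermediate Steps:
O = 89401 (O = 299² = 89401)
√(O + 3001106) = √(89401 + 3001106) = √3090507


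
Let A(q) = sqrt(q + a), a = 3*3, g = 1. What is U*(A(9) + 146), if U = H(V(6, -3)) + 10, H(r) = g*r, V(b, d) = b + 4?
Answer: 2920 + 60*sqrt(2) ≈ 3004.9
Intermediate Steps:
V(b, d) = 4 + b
H(r) = r (H(r) = 1*r = r)
a = 9
U = 20 (U = (4 + 6) + 10 = 10 + 10 = 20)
A(q) = sqrt(9 + q) (A(q) = sqrt(q + 9) = sqrt(9 + q))
U*(A(9) + 146) = 20*(sqrt(9 + 9) + 146) = 20*(sqrt(18) + 146) = 20*(3*sqrt(2) + 146) = 20*(146 + 3*sqrt(2)) = 2920 + 60*sqrt(2)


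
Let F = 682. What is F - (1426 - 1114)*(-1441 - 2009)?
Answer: 1077082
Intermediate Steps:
F - (1426 - 1114)*(-1441 - 2009) = 682 - (1426 - 1114)*(-1441 - 2009) = 682 - 312*(-3450) = 682 - 1*(-1076400) = 682 + 1076400 = 1077082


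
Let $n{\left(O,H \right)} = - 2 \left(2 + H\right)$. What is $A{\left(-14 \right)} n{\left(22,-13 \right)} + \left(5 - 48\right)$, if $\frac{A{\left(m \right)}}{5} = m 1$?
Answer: $-1583$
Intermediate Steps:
$n{\left(O,H \right)} = -4 - 2 H$
$A{\left(m \right)} = 5 m$ ($A{\left(m \right)} = 5 m 1 = 5 m$)
$A{\left(-14 \right)} n{\left(22,-13 \right)} + \left(5 - 48\right) = 5 \left(-14\right) \left(-4 - -26\right) + \left(5 - 48\right) = - 70 \left(-4 + 26\right) + \left(5 - 48\right) = \left(-70\right) 22 - 43 = -1540 - 43 = -1583$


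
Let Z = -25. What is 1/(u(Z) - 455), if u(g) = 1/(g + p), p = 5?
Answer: -20/9101 ≈ -0.0021976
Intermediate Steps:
u(g) = 1/(5 + g) (u(g) = 1/(g + 5) = 1/(5 + g))
1/(u(Z) - 455) = 1/(1/(5 - 25) - 455) = 1/(1/(-20) - 455) = 1/(-1/20 - 455) = 1/(-9101/20) = -20/9101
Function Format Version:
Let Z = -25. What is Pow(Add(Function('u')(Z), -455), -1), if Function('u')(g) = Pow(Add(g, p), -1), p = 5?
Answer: Rational(-20, 9101) ≈ -0.0021976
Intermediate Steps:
Function('u')(g) = Pow(Add(5, g), -1) (Function('u')(g) = Pow(Add(g, 5), -1) = Pow(Add(5, g), -1))
Pow(Add(Function('u')(Z), -455), -1) = Pow(Add(Pow(Add(5, -25), -1), -455), -1) = Pow(Add(Pow(-20, -1), -455), -1) = Pow(Add(Rational(-1, 20), -455), -1) = Pow(Rational(-9101, 20), -1) = Rational(-20, 9101)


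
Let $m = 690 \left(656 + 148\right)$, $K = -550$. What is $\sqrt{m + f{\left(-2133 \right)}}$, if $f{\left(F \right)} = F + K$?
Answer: $\sqrt{552077} \approx 743.02$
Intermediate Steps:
$f{\left(F \right)} = -550 + F$ ($f{\left(F \right)} = F - 550 = -550 + F$)
$m = 554760$ ($m = 690 \cdot 804 = 554760$)
$\sqrt{m + f{\left(-2133 \right)}} = \sqrt{554760 - 2683} = \sqrt{552077}$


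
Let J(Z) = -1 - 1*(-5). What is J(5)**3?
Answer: 64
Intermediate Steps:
J(Z) = 4 (J(Z) = -1 + 5 = 4)
J(5)**3 = 4**3 = 64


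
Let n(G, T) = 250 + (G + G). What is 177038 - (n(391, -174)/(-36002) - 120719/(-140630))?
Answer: 448166167276301/2531480630 ≈ 1.7704e+5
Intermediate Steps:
n(G, T) = 250 + 2*G
177038 - (n(391, -174)/(-36002) - 120719/(-140630)) = 177038 - ((250 + 2*391)/(-36002) - 120719/(-140630)) = 177038 - ((250 + 782)*(-1/36002) - 120719*(-1/140630)) = 177038 - (1032*(-1/36002) + 120719/140630) = 177038 - (-516/18001 + 120719/140630) = 177038 - 1*2100497639/2531480630 = 177038 - 2100497639/2531480630 = 448166167276301/2531480630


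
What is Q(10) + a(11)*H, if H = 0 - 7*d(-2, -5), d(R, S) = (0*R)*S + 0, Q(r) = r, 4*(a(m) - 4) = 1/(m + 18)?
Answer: 10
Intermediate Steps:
a(m) = 4 + 1/(4*(18 + m)) (a(m) = 4 + 1/(4*(m + 18)) = 4 + 1/(4*(18 + m)))
d(R, S) = 0 (d(R, S) = 0*S + 0 = 0 + 0 = 0)
H = 0 (H = 0 - 7*0 = 0 + 0 = 0)
Q(10) + a(11)*H = 10 + ((289 + 16*11)/(4*(18 + 11)))*0 = 10 + ((¼)*(289 + 176)/29)*0 = 10 + ((¼)*(1/29)*465)*0 = 10 + (465/116)*0 = 10 + 0 = 10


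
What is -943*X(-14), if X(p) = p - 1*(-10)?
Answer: 3772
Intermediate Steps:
X(p) = 10 + p (X(p) = p + 10 = 10 + p)
-943*X(-14) = -943*(10 - 14) = -943*(-4) = 3772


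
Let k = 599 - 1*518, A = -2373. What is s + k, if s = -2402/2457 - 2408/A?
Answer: 22499231/277641 ≈ 81.037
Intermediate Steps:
s = 10310/277641 (s = -2402/2457 - 2408/(-2373) = -2402*1/2457 - 2408*(-1/2373) = -2402/2457 + 344/339 = 10310/277641 ≈ 0.037134)
k = 81 (k = 599 - 518 = 81)
s + k = 10310/277641 + 81 = 22499231/277641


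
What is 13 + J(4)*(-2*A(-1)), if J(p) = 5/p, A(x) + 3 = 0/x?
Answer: 41/2 ≈ 20.500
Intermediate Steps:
A(x) = -3 (A(x) = -3 + 0/x = -3 + 0 = -3)
13 + J(4)*(-2*A(-1)) = 13 + (5/4)*(-2*(-3)) = 13 + (5*(¼))*6 = 13 + (5/4)*6 = 13 + 15/2 = 41/2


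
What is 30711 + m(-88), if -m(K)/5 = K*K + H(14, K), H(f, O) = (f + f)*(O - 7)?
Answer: 5291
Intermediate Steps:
H(f, O) = 2*f*(-7 + O) (H(f, O) = (2*f)*(-7 + O) = 2*f*(-7 + O))
m(K) = 980 - 140*K - 5*K² (m(K) = -5*(K*K + 2*14*(-7 + K)) = -5*(K² + (-196 + 28*K)) = -5*(-196 + K² + 28*K) = 980 - 140*K - 5*K²)
30711 + m(-88) = 30711 + (980 - 140*(-88) - 5*(-88)²) = 30711 + (980 + 12320 - 5*7744) = 30711 + (980 + 12320 - 38720) = 30711 - 25420 = 5291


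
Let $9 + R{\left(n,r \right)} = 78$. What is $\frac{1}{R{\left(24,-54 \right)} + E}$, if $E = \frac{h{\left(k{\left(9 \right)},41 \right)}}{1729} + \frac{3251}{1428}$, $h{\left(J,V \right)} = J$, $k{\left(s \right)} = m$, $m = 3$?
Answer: $\frac{352716}{25141013} \approx 0.01403$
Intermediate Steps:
$k{\left(s \right)} = 3$
$R{\left(n,r \right)} = 69$ ($R{\left(n,r \right)} = -9 + 78 = 69$)
$E = \frac{803609}{352716}$ ($E = \frac{3}{1729} + \frac{3251}{1428} = \frac{803609}{352716} \approx 2.2783$)
$\frac{1}{R{\left(24,-54 \right)} + E} = \frac{1}{69 + \frac{803609}{352716}} = \frac{1}{\frac{25141013}{352716}} = \frac{352716}{25141013}$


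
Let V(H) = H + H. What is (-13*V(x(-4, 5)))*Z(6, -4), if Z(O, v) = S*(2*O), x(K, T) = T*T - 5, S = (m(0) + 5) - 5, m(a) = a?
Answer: 0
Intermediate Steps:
S = 0 (S = (0 + 5) - 5 = 5 - 5 = 0)
x(K, T) = -5 + T**2 (x(K, T) = T**2 - 5 = -5 + T**2)
Z(O, v) = 0 (Z(O, v) = 0*(2*O) = 0)
V(H) = 2*H
(-13*V(x(-4, 5)))*Z(6, -4) = -26*(-5 + 5**2)*0 = -26*(-5 + 25)*0 = -26*20*0 = -13*40*0 = -520*0 = 0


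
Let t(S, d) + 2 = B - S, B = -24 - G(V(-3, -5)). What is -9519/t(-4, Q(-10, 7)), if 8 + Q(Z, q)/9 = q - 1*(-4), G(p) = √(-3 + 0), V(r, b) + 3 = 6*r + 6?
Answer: 209418/487 - 9519*I*√3/487 ≈ 430.02 - 33.855*I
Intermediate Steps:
V(r, b) = 3 + 6*r (V(r, b) = -3 + (6*r + 6) = -3 + (6 + 6*r) = 3 + 6*r)
G(p) = I*√3 (G(p) = √(-3) = I*√3)
Q(Z, q) = -36 + 9*q (Q(Z, q) = -72 + 9*(q - 1*(-4)) = -72 + 9*(q + 4) = -72 + 9*(4 + q) = -72 + (36 + 9*q) = -36 + 9*q)
B = -24 - I*√3 ≈ -24.0 - 1.732*I
t(S, d) = -26 - S - I*√3 (t(S, d) = -2 + ((-24 - I*√3) - S) = -2 + (-24 - S - I*√3) = -26 - S - I*√3)
-9519/t(-4, Q(-10, 7)) = -9519/(-26 - 1*(-4) - I*√3) = -9519/(-26 + 4 - I*√3) = -9519/(-22 - I*√3)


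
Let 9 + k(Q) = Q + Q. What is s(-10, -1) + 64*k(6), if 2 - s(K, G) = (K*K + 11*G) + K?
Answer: 115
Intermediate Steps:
s(K, G) = 2 - K - K² - 11*G (s(K, G) = 2 - ((K*K + 11*G) + K) = 2 - ((K² + 11*G) + K) = 2 - (K + K² + 11*G) = 2 + (-K - K² - 11*G) = 2 - K - K² - 11*G)
k(Q) = -9 + 2*Q (k(Q) = -9 + (Q + Q) = -9 + 2*Q)
s(-10, -1) + 64*k(6) = (2 - 1*(-10) - 1*(-10)² - 11*(-1)) + 64*(-9 + 2*6) = (2 + 10 - 1*100 + 11) + 64*(-9 + 12) = (2 + 10 - 100 + 11) + 64*3 = -77 + 192 = 115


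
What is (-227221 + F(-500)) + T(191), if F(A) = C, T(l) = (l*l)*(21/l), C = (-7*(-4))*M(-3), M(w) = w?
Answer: -223294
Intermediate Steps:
C = -84 (C = -7*(-4)*(-3) = 28*(-3) = -84)
T(l) = 21*l (T(l) = l²*(21/l) = 21*l)
F(A) = -84
(-227221 + F(-500)) + T(191) = (-227221 - 84) + 21*191 = -227305 + 4011 = -223294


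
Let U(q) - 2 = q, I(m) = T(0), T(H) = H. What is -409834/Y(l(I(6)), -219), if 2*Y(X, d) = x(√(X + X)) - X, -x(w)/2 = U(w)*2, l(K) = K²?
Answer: 204917/2 ≈ 1.0246e+5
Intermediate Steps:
I(m) = 0
U(q) = 2 + q
x(w) = -8 - 4*w (x(w) = -2*(2 + w)*2 = -2*(4 + 2*w) = -8 - 4*w)
Y(X, d) = -4 - X/2 - 2*√2*√X (Y(X, d) = ((-8 - 4*√(X + X)) - X)/2 = ((-8 - 4*√2*√X) - X)/2 = (-8 - X - 4*√2*√X)/2 = -4 - X/2 - 2*√2*√X)
-409834/Y(l(I(6)), -219) = -409834/(-4 - ½*0² - 2*√2*√(0²)) = -409834/(-4 - ½*0 - 2*√2*√0) = -409834/(-4 + 0 - 2*√2*0) = -409834/(-4 + 0 + 0) = -409834/(-4) = -409834*(-¼) = 204917/2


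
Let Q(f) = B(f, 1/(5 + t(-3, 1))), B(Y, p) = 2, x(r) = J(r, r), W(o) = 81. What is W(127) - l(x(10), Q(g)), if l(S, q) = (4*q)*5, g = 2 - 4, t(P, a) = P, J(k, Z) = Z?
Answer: 41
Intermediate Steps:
x(r) = r
g = -2
Q(f) = 2
l(S, q) = 20*q
W(127) - l(x(10), Q(g)) = 81 - 20*2 = 81 - 1*40 = 81 - 40 = 41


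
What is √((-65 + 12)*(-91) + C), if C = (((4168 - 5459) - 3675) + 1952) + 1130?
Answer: √2939 ≈ 54.213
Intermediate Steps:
C = -1884 (C = ((-1291 - 3675) + 1952) + 1130 = (-4966 + 1952) + 1130 = -3014 + 1130 = -1884)
√((-65 + 12)*(-91) + C) = √((-65 + 12)*(-91) - 1884) = √(-53*(-91) - 1884) = √(4823 - 1884) = √2939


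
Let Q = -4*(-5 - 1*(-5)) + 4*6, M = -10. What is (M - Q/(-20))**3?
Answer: -85184/125 ≈ -681.47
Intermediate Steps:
Q = 24 (Q = -4*(-5 + 5) + 24 = -4*0 + 24 = 0 + 24 = 24)
(M - Q/(-20))**3 = (-10 - 24/(-20))**3 = (-10 - 24*(-1)/20)**3 = (-10 - 1*(-6/5))**3 = (-10 + 6/5)**3 = (-44/5)**3 = -85184/125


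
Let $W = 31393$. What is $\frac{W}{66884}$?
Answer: $\frac{31393}{66884} \approx 0.46936$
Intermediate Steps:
$\frac{W}{66884} = \frac{31393}{66884}$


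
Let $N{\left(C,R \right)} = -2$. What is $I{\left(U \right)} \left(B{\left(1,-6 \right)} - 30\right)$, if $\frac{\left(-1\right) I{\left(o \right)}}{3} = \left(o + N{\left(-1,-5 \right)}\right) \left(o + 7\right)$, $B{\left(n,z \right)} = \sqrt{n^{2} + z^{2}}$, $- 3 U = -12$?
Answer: $1980 - 66 \sqrt{37} \approx 1578.5$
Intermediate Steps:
$U = 4$ ($U = \left(- \frac{1}{3}\right) \left(-12\right) = 4$)
$I{\left(o \right)} = - 3 \left(-2 + o\right) \left(7 + o\right)$ ($I{\left(o \right)} = - 3 \left(o - 2\right) \left(o + 7\right) = - 3 \left(-2 + o\right) \left(7 + o\right)$)
$I{\left(U \right)} \left(B{\left(1,-6 \right)} - 30\right) = \left(42 - 60 - 3 \cdot 4^{2}\right) \left(\sqrt{1^{2} + \left(-6\right)^{2}} - 30\right) = \left(42 - 60 - 48\right) \left(\sqrt{1 + 36} - 30\right) = \left(42 - 60 - 48\right) \left(\sqrt{37} - 30\right) = - 66 \left(-30 + \sqrt{37}\right) = 1980 - 66 \sqrt{37}$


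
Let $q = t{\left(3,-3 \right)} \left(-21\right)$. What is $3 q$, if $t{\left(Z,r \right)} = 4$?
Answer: $-252$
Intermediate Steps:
$q = -84$ ($q = 4 \left(-21\right) = -84$)
$3 q = 3 \left(-84\right) = -252$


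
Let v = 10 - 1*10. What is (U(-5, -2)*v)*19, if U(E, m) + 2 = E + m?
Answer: 0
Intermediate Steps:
U(E, m) = -2 + E + m (U(E, m) = -2 + (E + m) = -2 + E + m)
v = 0 (v = 10 - 10 = 0)
(U(-5, -2)*v)*19 = ((-2 - 5 - 2)*0)*19 = -9*0*19 = 0*19 = 0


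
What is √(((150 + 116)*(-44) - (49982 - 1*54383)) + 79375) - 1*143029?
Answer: -143029 + 6*√2002 ≈ -1.4276e+5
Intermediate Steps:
√(((150 + 116)*(-44) - (49982 - 1*54383)) + 79375) - 1*143029 = √((266*(-44) - (49982 - 54383)) + 79375) - 143029 = √((-11704 - 1*(-4401)) + 79375) - 143029 = √((-11704 + 4401) + 79375) - 143029 = √(-7303 + 79375) - 143029 = √72072 - 143029 = 6*√2002 - 143029 = -143029 + 6*√2002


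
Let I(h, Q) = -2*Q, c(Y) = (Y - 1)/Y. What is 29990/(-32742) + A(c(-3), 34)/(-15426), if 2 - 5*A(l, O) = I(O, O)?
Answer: -1429272/1558883 ≈ -0.91686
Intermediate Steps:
c(Y) = (-1 + Y)/Y
A(l, O) = 2/5 + 2*O/5 (A(l, O) = 2/5 - (-2)*O/5 = 2/5 + 2*O/5)
29990/(-32742) + A(c(-3), 34)/(-15426) = 29990/(-32742) + (2/5 + (2/5)*34)/(-15426) = 29990*(-1/32742) + (2/5 + 68/5)*(-1/15426) = -14995/16371 + 14*(-1/15426) = -14995/16371 - 7/7713 = -1429272/1558883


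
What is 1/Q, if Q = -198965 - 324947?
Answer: -1/523912 ≈ -1.9087e-6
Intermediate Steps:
Q = -523912
1/Q = 1/(-523912) = -1/523912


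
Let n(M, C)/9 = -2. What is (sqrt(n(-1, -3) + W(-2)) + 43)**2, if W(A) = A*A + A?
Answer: 1833 + 344*I ≈ 1833.0 + 344.0*I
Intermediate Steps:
W(A) = A + A**2 (W(A) = A**2 + A = A + A**2)
n(M, C) = -18 (n(M, C) = 9*(-2) = -18)
(sqrt(n(-1, -3) + W(-2)) + 43)**2 = (sqrt(-18 - 2*(1 - 2)) + 43)**2 = (sqrt(-18 - 2*(-1)) + 43)**2 = (sqrt(-18 + 2) + 43)**2 = (sqrt(-16) + 43)**2 = (4*I + 43)**2 = (43 + 4*I)**2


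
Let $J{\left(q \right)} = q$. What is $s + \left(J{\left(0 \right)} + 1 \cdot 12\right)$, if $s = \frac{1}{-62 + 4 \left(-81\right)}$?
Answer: $\frac{4631}{386} \approx 11.997$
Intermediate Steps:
$s = - \frac{1}{386}$ ($s = \frac{1}{-62 - 324} = \frac{1}{-386} = - \frac{1}{386} \approx -0.0025907$)
$s + \left(J{\left(0 \right)} + 1 \cdot 12\right) = - \frac{1}{386} + \left(0 + 1 \cdot 12\right) = - \frac{1}{386} + \left(0 + 12\right) = - \frac{1}{386} + 12 = \frac{4631}{386}$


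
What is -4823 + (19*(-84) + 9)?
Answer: -6410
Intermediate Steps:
-4823 + (19*(-84) + 9) = -4823 + (-1596 + 9) = -4823 - 1587 = -6410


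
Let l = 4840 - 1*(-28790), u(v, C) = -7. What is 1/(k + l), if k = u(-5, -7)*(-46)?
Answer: 1/33952 ≈ 2.9453e-5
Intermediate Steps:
l = 33630 (l = 4840 + 28790 = 33630)
k = 322 (k = -7*(-46) = 322)
1/(k + l) = 1/(322 + 33630) = 1/33952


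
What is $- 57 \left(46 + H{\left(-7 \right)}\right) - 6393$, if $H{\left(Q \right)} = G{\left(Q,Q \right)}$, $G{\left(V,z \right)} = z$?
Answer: $-8616$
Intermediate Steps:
$H{\left(Q \right)} = Q$
$- 57 \left(46 + H{\left(-7 \right)}\right) - 6393 = - 57 \left(46 - 7\right) - 6393 = \left(-57\right) 39 - 6393 = -2223 - 6393 = -8616$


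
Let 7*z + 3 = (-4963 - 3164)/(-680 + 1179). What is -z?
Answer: 9624/3493 ≈ 2.7552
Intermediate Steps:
z = -9624/3493 (z = -3/7 + ((-4963 - 3164)/(-680 + 1179))/7 = -3/7 + (-8127/499)/7 = -3/7 + (-8127*1/499)/7 = -3/7 + (1/7)*(-8127/499) = -3/7 - 1161/499 = -9624/3493 ≈ -2.7552)
-z = -1*(-9624/3493) = 9624/3493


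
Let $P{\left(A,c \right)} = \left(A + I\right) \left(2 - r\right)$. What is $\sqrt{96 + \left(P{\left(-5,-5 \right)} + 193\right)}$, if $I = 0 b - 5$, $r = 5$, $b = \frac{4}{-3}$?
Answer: $\sqrt{319} \approx 17.861$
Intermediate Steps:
$b = - \frac{4}{3}$ ($b = 4 \left(- \frac{1}{3}\right) = - \frac{4}{3} \approx -1.3333$)
$I = -5$ ($I = 0 \left(- \frac{4}{3}\right) - 5 = 0 - 5 = -5$)
$P{\left(A,c \right)} = 15 - 3 A$ ($P{\left(A,c \right)} = \left(A - 5\right) \left(2 - 5\right) = \left(-5 + A\right) \left(2 - 5\right) = \left(-5 + A\right) \left(-3\right) = 15 - 3 A$)
$\sqrt{96 + \left(P{\left(-5,-5 \right)} + 193\right)} = \sqrt{96 + \left(\left(15 - -15\right) + 193\right)} = \sqrt{96 + \left(\left(15 + 15\right) + 193\right)} = \sqrt{96 + \left(30 + 193\right)} = \sqrt{96 + 223} = \sqrt{319}$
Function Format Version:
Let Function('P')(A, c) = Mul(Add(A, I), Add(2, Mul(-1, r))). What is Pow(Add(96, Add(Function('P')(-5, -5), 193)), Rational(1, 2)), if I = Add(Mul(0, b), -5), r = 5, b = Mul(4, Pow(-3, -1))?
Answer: Pow(319, Rational(1, 2)) ≈ 17.861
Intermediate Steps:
b = Rational(-4, 3) (b = Mul(4, Rational(-1, 3)) = Rational(-4, 3) ≈ -1.3333)
I = -5 (I = Add(Mul(0, Rational(-4, 3)), -5) = Add(0, -5) = -5)
Function('P')(A, c) = Add(15, Mul(-3, A)) (Function('P')(A, c) = Mul(Add(A, -5), Add(2, Mul(-1, 5))) = Mul(Add(-5, A), Add(2, -5)) = Mul(Add(-5, A), -3) = Add(15, Mul(-3, A)))
Pow(Add(96, Add(Function('P')(-5, -5), 193)), Rational(1, 2)) = Pow(Add(96, Add(Add(15, Mul(-3, -5)), 193)), Rational(1, 2)) = Pow(Add(96, Add(Add(15, 15), 193)), Rational(1, 2)) = Pow(Add(96, Add(30, 193)), Rational(1, 2)) = Pow(Add(96, 223), Rational(1, 2)) = Pow(319, Rational(1, 2))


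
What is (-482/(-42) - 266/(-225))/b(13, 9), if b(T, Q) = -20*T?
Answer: -19937/409500 ≈ -0.048686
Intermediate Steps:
(-482/(-42) - 266/(-225))/b(13, 9) = (-482/(-42) - 266/(-225))/((-20*13)) = (-482*(-1/42) - 266*(-1/225))/(-260) = (241/21 + 266/225)*(-1/260) = (19937/1575)*(-1/260) = -19937/409500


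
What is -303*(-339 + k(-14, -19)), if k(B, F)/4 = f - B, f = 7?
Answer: 77265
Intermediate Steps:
k(B, F) = 28 - 4*B (k(B, F) = 4*(7 - B) = 28 - 4*B)
-303*(-339 + k(-14, -19)) = -303*(-339 + (28 - 4*(-14))) = -303*(-339 + (28 + 56)) = -303*(-339 + 84) = -303*(-255) = 77265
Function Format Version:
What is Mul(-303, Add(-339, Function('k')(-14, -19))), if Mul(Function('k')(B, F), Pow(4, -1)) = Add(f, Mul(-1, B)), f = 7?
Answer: 77265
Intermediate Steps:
Function('k')(B, F) = Add(28, Mul(-4, B)) (Function('k')(B, F) = Mul(4, Add(7, Mul(-1, B))) = Add(28, Mul(-4, B)))
Mul(-303, Add(-339, Function('k')(-14, -19))) = Mul(-303, Add(-339, Add(28, Mul(-4, -14)))) = Mul(-303, Add(-339, Add(28, 56))) = Mul(-303, Add(-339, 84)) = Mul(-303, -255) = 77265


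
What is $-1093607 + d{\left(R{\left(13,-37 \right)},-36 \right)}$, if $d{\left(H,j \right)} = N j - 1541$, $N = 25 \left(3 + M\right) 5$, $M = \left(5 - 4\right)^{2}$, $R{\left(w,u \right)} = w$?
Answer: $-1113148$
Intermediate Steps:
$M = 1$ ($M = 1^{2} = 1$)
$N = 500$ ($N = 25 \left(3 + 1\right) 5 = 25 \cdot 4 \cdot 5 = 25 \cdot 20 = 500$)
$d{\left(H,j \right)} = -1541 + 500 j$ ($d{\left(H,j \right)} = 500 j - 1541 = -1541 + 500 j$)
$-1093607 + d{\left(R{\left(13,-37 \right)},-36 \right)} = -1093607 + \left(-1541 + 500 \left(-36\right)\right) = -1093607 - 19541 = -1113148$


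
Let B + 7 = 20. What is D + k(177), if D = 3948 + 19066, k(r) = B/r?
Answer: 4073491/177 ≈ 23014.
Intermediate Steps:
B = 13 (B = -7 + 20 = 13)
k(r) = 13/r
D = 23014
D + k(177) = 23014 + 13/177 = 4073491/177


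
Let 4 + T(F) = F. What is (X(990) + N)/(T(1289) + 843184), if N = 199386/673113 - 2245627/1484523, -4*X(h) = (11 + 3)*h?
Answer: -60765312498544/14804159811666183 ≈ -0.0041046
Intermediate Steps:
T(F) = -4 + F
X(h) = -7*h/2 (X(h) = -(11 + 3)*h/4 = -7*h/2)
N = -21325747789/17530732107 (N = 199386*(1/673113) - 2245627*1/1484523 = 3498/11809 - 2245627/1484523 = -21325747789/17530732107 ≈ -1.2165)
(X(990) + N)/(T(1289) + 843184) = (-7/2*990 - 21325747789/17530732107)/((-4 + 1289) + 843184) = (-3465 - 21325747789/17530732107)/(1285 + 843184) = -60765312498544/17530732107/844469 = -60765312498544/17530732107*1/844469 = -60765312498544/14804159811666183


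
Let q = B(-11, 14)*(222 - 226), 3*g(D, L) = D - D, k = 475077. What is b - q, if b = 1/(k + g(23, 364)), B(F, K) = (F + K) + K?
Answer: 32305237/475077 ≈ 68.000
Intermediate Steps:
B(F, K) = F + 2*K
g(D, L) = 0 (g(D, L) = (D - D)/3 = (⅓)*0 = 0)
q = -68 (q = (-11 + 2*14)*(222 - 226) = (-11 + 28)*(-4) = 17*(-4) = -68)
b = 1/475077 (b = 1/(475077 + 0) = 1/475077 ≈ 2.1049e-6)
b - q = 1/475077 - 1*(-68) = 1/475077 + 68 = 32305237/475077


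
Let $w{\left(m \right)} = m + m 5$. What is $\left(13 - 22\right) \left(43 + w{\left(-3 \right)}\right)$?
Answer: $-225$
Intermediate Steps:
$w{\left(m \right)} = 6 m$ ($w{\left(m \right)} = m + 5 m = 6 m$)
$\left(13 - 22\right) \left(43 + w{\left(-3 \right)}\right) = \left(13 - 22\right) \left(43 + 6 \left(-3\right)\right) = - 9 \left(43 - 18\right) = \left(-9\right) 25 = -225$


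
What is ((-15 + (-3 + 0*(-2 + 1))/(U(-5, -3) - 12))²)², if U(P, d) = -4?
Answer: 3154956561/65536 ≈ 48141.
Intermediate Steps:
((-15 + (-3 + 0*(-2 + 1))/(U(-5, -3) - 12))²)² = ((-15 + (-3 + 0*(-2 + 1))/(-4 - 12))²)² = ((-15 + (-3 + 0*(-1))/(-16))²)² = ((-15 + (-3 + 0)*(-1/16))²)² = ((-15 - 3*(-1/16))²)² = ((-15 + 3/16)²)² = ((-237/16)²)² = (56169/256)² = 3154956561/65536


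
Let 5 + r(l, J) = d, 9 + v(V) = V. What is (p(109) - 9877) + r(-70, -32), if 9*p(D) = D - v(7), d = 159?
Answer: -29132/3 ≈ -9710.7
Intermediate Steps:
v(V) = -9 + V
r(l, J) = 154 (r(l, J) = -5 + 159 = 154)
p(D) = 2/9 + D/9 (p(D) = (D - (-9 + 7))/9 = (D - 1*(-2))/9 = (D + 2)/9 = (2 + D)/9 = 2/9 + D/9)
(p(109) - 9877) + r(-70, -32) = ((2/9 + (1/9)*109) - 9877) + 154 = ((2/9 + 109/9) - 9877) + 154 = (37/3 - 9877) + 154 = -29594/3 + 154 = -29132/3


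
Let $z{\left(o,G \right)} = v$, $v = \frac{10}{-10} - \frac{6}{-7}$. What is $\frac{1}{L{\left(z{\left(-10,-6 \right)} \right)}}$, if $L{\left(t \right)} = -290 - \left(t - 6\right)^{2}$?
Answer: $- \frac{49}{16059} \approx -0.0030512$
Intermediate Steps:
$v = - \frac{1}{7}$ ($v = 10 \left(- \frac{1}{10}\right) - - \frac{6}{7} = -1 + \frac{6}{7} = - \frac{1}{7} \approx -0.14286$)
$z{\left(o,G \right)} = - \frac{1}{7}$
$L{\left(t \right)} = -290 - \left(-6 + t\right)^{2}$
$\frac{1}{L{\left(z{\left(-10,-6 \right)} \right)}} = \frac{1}{-290 - \left(-6 - \frac{1}{7}\right)^{2}} = \frac{1}{-290 - \left(- \frac{43}{7}\right)^{2}} = \frac{1}{-290 - \frac{1849}{49}} = \frac{1}{- \frac{16059}{49}} = - \frac{49}{16059}$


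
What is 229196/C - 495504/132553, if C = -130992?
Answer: -23821919339/4340845644 ≈ -5.4879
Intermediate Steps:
229196/C - 495504/132553 = 229196/(-130992) - 495504/132553 = 229196*(-1/130992) - 495504*1/132553 = -57299/32748 - 495504/132553 = -23821919339/4340845644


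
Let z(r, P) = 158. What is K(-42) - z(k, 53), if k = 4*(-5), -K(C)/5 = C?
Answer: 52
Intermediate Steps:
K(C) = -5*C
k = -20
K(-42) - z(k, 53) = -5*(-42) - 1*158 = 210 - 158 = 52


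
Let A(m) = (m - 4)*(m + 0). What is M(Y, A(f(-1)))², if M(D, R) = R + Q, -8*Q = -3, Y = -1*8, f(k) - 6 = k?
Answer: 1849/64 ≈ 28.891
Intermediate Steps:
f(k) = 6 + k
Y = -8
Q = 3/8 (Q = -⅛*(-3) = 3/8 ≈ 0.37500)
A(m) = m*(-4 + m) (A(m) = (-4 + m)*m = m*(-4 + m))
M(D, R) = 3/8 + R (M(D, R) = R + 3/8 = 3/8 + R)
M(Y, A(f(-1)))² = (3/8 + (6 - 1)*(-4 + (6 - 1)))² = (3/8 + 5*(-4 + 5))² = (3/8 + 5*1)² = (3/8 + 5)² = (43/8)² = 1849/64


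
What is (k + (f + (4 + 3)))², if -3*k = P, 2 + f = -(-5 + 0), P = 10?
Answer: 400/9 ≈ 44.444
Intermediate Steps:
f = 3 (f = -2 - (-5 + 0) = -2 - 1*(-5) = -2 + 5 = 3)
k = -10/3 (k = -⅓*10 = -10/3 ≈ -3.3333)
(k + (f + (4 + 3)))² = (-10/3 + (3 + (4 + 3)))² = (-10/3 + (3 + 7))² = (-10/3 + 10)² = (20/3)² = 400/9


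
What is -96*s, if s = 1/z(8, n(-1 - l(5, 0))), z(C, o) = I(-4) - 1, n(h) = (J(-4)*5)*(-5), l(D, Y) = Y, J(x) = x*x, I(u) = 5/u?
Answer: 128/3 ≈ 42.667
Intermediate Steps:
J(x) = x²
n(h) = -400 (n(h) = ((-4)²*5)*(-5) = (16*5)*(-5) = 80*(-5) = -400)
z(C, o) = -9/4 (z(C, o) = 5/(-4) - 1 = 5*(-¼) - 1 = -5/4 - 1 = -9/4)
s = -4/9 (s = 1/(-9/4) = -4/9 ≈ -0.44444)
-96*s = -96*(-4/9) = 128/3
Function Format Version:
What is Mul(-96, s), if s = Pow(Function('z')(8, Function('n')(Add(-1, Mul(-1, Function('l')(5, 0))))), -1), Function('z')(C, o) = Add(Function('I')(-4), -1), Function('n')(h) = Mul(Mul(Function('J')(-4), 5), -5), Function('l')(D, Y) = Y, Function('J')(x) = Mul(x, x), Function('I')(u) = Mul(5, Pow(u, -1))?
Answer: Rational(128, 3) ≈ 42.667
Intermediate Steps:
Function('J')(x) = Pow(x, 2)
Function('n')(h) = -400 (Function('n')(h) = Mul(Mul(Pow(-4, 2), 5), -5) = Mul(Mul(16, 5), -5) = Mul(80, -5) = -400)
Function('z')(C, o) = Rational(-9, 4) (Function('z')(C, o) = Add(Mul(5, Pow(-4, -1)), -1) = Add(Mul(5, Rational(-1, 4)), -1) = Add(Rational(-5, 4), -1) = Rational(-9, 4))
s = Rational(-4, 9) (s = Pow(Rational(-9, 4), -1) = Rational(-4, 9) ≈ -0.44444)
Mul(-96, s) = Mul(-96, Rational(-4, 9)) = Rational(128, 3)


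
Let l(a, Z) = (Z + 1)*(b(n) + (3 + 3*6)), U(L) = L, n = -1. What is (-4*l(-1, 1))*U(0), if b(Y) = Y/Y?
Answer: 0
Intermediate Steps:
b(Y) = 1
l(a, Z) = 22 + 22*Z (l(a, Z) = (Z + 1)*(1 + (3 + 3*6)) = (1 + Z)*(1 + (3 + 18)) = (1 + Z)*(1 + 21) = (1 + Z)*22 = 22 + 22*Z)
(-4*l(-1, 1))*U(0) = -4*(22 + 22*1)*0 = -4*(22 + 22)*0 = -4*44*0 = -176*0 = 0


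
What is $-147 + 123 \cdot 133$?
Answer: $16212$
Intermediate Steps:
$-147 + 123 \cdot 133 = -147 + 16359 = 16212$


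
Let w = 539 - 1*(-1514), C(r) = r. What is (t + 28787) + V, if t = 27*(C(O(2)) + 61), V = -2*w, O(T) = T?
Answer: 26382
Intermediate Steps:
w = 2053 (w = 539 + 1514 = 2053)
V = -4106 (V = -2*2053 = -4106)
t = 1701 (t = 27*(2 + 61) = 27*63 = 1701)
(t + 28787) + V = (1701 + 28787) - 4106 = 30488 - 4106 = 26382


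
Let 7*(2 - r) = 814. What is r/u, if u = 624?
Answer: -50/273 ≈ -0.18315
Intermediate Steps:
r = -800/7 (r = 2 - 1/7*814 = 2 - 814/7 = -800/7 ≈ -114.29)
r/u = -800/7/624 = -800/7*1/624 = -50/273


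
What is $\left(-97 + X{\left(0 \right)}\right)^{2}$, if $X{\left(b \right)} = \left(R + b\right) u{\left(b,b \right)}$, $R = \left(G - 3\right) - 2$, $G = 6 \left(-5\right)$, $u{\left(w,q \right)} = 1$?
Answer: $17424$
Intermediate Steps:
$G = -30$
$R = -35$ ($R = \left(-30 - 3\right) - 2 = -33 - 2 = -35$)
$X{\left(b \right)} = -35 + b$ ($X{\left(b \right)} = \left(-35 + b\right) 1 = -35 + b$)
$\left(-97 + X{\left(0 \right)}\right)^{2} = \left(-97 + \left(-35 + 0\right)\right)^{2} = \left(-97 - 35\right)^{2} = \left(-132\right)^{2} = 17424$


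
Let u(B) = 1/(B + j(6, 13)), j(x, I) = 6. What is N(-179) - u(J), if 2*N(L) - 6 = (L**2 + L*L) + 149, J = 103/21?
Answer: 14710231/458 ≈ 32118.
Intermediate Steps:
J = 103/21 (J = 103*(1/21) = 103/21 ≈ 4.9048)
u(B) = 1/(6 + B) (u(B) = 1/(B + 6) = 1/(6 + B))
N(L) = 155/2 + L**2 (N(L) = 3 + ((L**2 + L*L) + 149)/2 = 3 + ((L**2 + L**2) + 149)/2 = 3 + (2*L**2 + 149)/2 = 3 + (149 + 2*L**2)/2 = 3 + (149/2 + L**2) = 155/2 + L**2)
N(-179) - u(J) = (155/2 + (-179)**2) - 1/(6 + 103/21) = (155/2 + 32041) - 1/229/21 = 64237/2 - 1*21/229 = 64237/2 - 21/229 = 14710231/458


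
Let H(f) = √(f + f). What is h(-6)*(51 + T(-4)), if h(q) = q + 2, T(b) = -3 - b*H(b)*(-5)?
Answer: -192 + 160*I*√2 ≈ -192.0 + 226.27*I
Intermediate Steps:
H(f) = √2*√f (H(f) = √(2*f) = √2*√f)
T(b) = -3 + 5*√2*b^(3/2) (T(b) = -3 - b*(√2*√b)*(-5) = -3 - √2*b^(3/2)*(-5) = -3 - (-5)*√2*b^(3/2) = -3 + 5*√2*b^(3/2))
h(q) = 2 + q
h(-6)*(51 + T(-4)) = (2 - 6)*(51 + (-3 + 5*√2*(-4)^(3/2))) = -4*(51 + (-3 + 5*√2*(-8*I))) = -4*(51 + (-3 - 40*I*√2)) = -4*(48 - 40*I*√2) = -192 + 160*I*√2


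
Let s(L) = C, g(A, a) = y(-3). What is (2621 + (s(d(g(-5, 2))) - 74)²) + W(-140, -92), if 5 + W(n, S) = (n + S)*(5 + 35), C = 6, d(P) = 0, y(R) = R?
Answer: -2040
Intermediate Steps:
g(A, a) = -3
s(L) = 6
W(n, S) = -5 + 40*S + 40*n (W(n, S) = -5 + (n + S)*(5 + 35) = -5 + (S + n)*40 = -5 + (40*S + 40*n) = -5 + 40*S + 40*n)
(2621 + (s(d(g(-5, 2))) - 74)²) + W(-140, -92) = (2621 + (6 - 74)²) + (-5 + 40*(-92) + 40*(-140)) = (2621 + (-68)²) + (-5 - 3680 - 5600) = (2621 + 4624) - 9285 = 7245 - 9285 = -2040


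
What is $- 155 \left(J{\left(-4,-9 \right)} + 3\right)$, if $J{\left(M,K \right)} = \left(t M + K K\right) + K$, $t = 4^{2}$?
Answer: $-1705$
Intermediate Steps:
$t = 16$
$J{\left(M,K \right)} = K + K^{2} + 16 M$ ($J{\left(M,K \right)} = \left(16 M + K K\right) + K = \left(16 M + K^{2}\right) + K = \left(K^{2} + 16 M\right) + K = K + K^{2} + 16 M$)
$- 155 \left(J{\left(-4,-9 \right)} + 3\right) = - 155 \left(\left(-9 + \left(-9\right)^{2} + 16 \left(-4\right)\right) + 3\right) = - 155 \left(\left(-9 + 81 - 64\right) + 3\right) = - 155 \left(8 + 3\right) = \left(-155\right) 11 = -1705$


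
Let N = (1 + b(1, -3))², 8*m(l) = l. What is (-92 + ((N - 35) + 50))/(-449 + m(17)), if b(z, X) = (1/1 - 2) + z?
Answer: 608/3575 ≈ 0.17007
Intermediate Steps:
m(l) = l/8
b(z, X) = -1 + z (b(z, X) = (1 - 2) + z = -1 + z)
N = 1 (N = (1 + (-1 + 1))² = (1 + 0)² = 1² = 1)
(-92 + ((N - 35) + 50))/(-449 + m(17)) = (-92 + ((1 - 35) + 50))/(-449 + (⅛)*17) = (-92 + (-34 + 50))/(-449 + 17/8) = (-92 + 16)/(-3575/8) = -76*(-8/3575) = 608/3575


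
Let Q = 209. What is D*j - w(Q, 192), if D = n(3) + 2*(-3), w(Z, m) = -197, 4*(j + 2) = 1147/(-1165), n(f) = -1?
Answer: 991289/4660 ≈ 212.72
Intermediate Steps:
j = -10467/4660 (j = -2 + (1147/(-1165))/4 = -2 + (1147*(-1/1165))/4 = -2 + (¼)*(-1147/1165) = -2 - 1147/4660 = -10467/4660 ≈ -2.2461)
D = -7 (D = -1 + 2*(-3) = -1 - 6 = -7)
D*j - w(Q, 192) = -7*(-10467/4660) - 1*(-197) = 73269/4660 + 197 = 991289/4660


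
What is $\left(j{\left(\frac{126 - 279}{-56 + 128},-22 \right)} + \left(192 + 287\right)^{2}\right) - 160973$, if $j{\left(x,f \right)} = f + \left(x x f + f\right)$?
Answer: $\frac{2186389}{32} \approx 68325.0$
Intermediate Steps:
$j{\left(x,f \right)} = 2 f + f x^{2}$ ($j{\left(x,f \right)} = f + \left(x^{2} f + f\right) = f + \left(f x^{2} + f\right) = f + \left(f + f x^{2}\right) = 2 f + f x^{2}$)
$\left(j{\left(\frac{126 - 279}{-56 + 128},-22 \right)} + \left(192 + 287\right)^{2}\right) - 160973 = \left(- 22 \left(2 + \left(\frac{126 - 279}{-56 + 128}\right)^{2}\right) + \left(192 + 287\right)^{2}\right) - 160973 = \left(- 22 \left(2 + \left(- \frac{153}{72}\right)^{2}\right) + 479^{2}\right) - 160973 = \left(- 22 \left(2 + \left(\left(-153\right) \frac{1}{72}\right)^{2}\right) + 229441\right) - 160973 = \left(- 22 \left(2 + \left(- \frac{17}{8}\right)^{2}\right) + 229441\right) - 160973 = \left(- 22 \left(2 + \frac{289}{64}\right) + 229441\right) - 160973 = \left(\left(-22\right) \frac{417}{64} + 229441\right) - 160973 = \left(- \frac{4587}{32} + 229441\right) - 160973 = \frac{7337525}{32} - 160973 = \frac{2186389}{32}$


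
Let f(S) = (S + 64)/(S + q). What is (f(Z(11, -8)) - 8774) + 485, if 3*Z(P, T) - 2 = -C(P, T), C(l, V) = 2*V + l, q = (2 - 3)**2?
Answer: -82691/10 ≈ -8269.1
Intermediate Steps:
q = 1 (q = (-1)**2 = 1)
C(l, V) = l + 2*V
Z(P, T) = 2/3 - 2*T/3 - P/3 (Z(P, T) = 2/3 + (-(P + 2*T))/3 = 2/3 + (-P - 2*T)/3 = 2/3 + (-2*T/3 - P/3) = 2/3 - 2*T/3 - P/3)
f(S) = (64 + S)/(1 + S) (f(S) = (S + 64)/(S + 1) = (64 + S)/(1 + S))
(f(Z(11, -8)) - 8774) + 485 = ((64 + (2/3 - 2/3*(-8) - 1/3*11))/(1 + (2/3 - 2/3*(-8) - 1/3*11)) - 8774) + 485 = ((64 + (2/3 + 16/3 - 11/3))/(1 + (2/3 + 16/3 - 11/3)) - 8774) + 485 = ((64 + 7/3)/(1 + 7/3) - 8774) + 485 = ((199/3)/(10/3) - 8774) + 485 = ((3/10)*(199/3) - 8774) + 485 = (199/10 - 8774) + 485 = -87541/10 + 485 = -82691/10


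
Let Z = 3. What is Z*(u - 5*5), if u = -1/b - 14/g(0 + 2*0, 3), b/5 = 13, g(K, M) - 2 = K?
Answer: -6243/65 ≈ -96.046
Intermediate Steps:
g(K, M) = 2 + K
b = 65 (b = 5*13 = 65)
u = -456/65 (u = -1/65 - 14/(2 + (0 + 2*0)) = -1*1/65 - 14/(2 + (0 + 0)) = -1/65 - 14/(2 + 0) = -1/65 - 14/2 = -1/65 - 14*½ = -1/65 - 7 = -456/65 ≈ -7.0154)
Z*(u - 5*5) = 3*(-456/65 - 5*5) = 3*(-456/65 - 25) = 3*(-2081/65) = -6243/65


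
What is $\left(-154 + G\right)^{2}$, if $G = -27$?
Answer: $32761$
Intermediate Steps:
$\left(-154 + G\right)^{2} = \left(-154 - 27\right)^{2} = \left(-181\right)^{2} = 32761$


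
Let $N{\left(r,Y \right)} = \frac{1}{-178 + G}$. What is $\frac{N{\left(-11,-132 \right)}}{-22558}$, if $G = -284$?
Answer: $\frac{1}{10421796} \approx 9.5953 \cdot 10^{-8}$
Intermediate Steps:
$N{\left(r,Y \right)} = - \frac{1}{462}$ ($N{\left(r,Y \right)} = \frac{1}{-178 - 284} = \frac{1}{-462} = - \frac{1}{462}$)
$\frac{N{\left(-11,-132 \right)}}{-22558} = - \frac{1}{462 \left(-22558\right)} = \left(- \frac{1}{462}\right) \left(- \frac{1}{22558}\right) = \frac{1}{10421796}$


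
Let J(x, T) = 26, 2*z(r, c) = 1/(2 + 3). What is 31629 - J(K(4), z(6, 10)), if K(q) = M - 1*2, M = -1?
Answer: 31603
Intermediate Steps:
z(r, c) = 1/10 (z(r, c) = 1/(2*(2 + 3)) = (1/2)/5 = (1/2)*(1/5) = 1/10)
K(q) = -3 (K(q) = -1 - 1*2 = -1 - 2 = -3)
31629 - J(K(4), z(6, 10)) = 31629 - 1*26 = 31629 - 26 = 31603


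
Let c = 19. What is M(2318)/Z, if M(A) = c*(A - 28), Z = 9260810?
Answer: 4351/926081 ≈ 0.0046983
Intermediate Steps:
M(A) = -532 + 19*A (M(A) = 19*(A - 28) = 19*(-28 + A) = -532 + 19*A)
M(2318)/Z = (-532 + 19*2318)/9260810 = (-532 + 44042)*(1/9260810) = 43510*(1/9260810) = 4351/926081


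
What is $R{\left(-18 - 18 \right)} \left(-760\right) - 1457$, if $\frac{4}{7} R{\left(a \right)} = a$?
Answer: $46423$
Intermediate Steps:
$R{\left(a \right)} = \frac{7 a}{4}$
$R{\left(-18 - 18 \right)} \left(-760\right) - 1457 = \frac{7 \left(-18 - 18\right)}{4} \left(-760\right) - 1457 = \frac{7}{4} \left(-36\right) \left(-760\right) - 1457 = \left(-63\right) \left(-760\right) - 1457 = 47880 - 1457 = 46423$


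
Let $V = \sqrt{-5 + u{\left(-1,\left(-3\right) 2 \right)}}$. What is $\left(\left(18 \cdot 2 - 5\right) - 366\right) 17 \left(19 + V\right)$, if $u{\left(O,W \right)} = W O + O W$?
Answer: $-108205 - 5695 \sqrt{7} \approx -1.2327 \cdot 10^{5}$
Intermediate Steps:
$u{\left(O,W \right)} = 2 O W$ ($u{\left(O,W \right)} = O W + O W = 2 O W$)
$V = \sqrt{7}$ ($V = \sqrt{-5 + 2 \left(-1\right) \left(\left(-3\right) 2\right)} = \sqrt{-5 + 2 \left(-1\right) \left(-6\right)} = \sqrt{-5 + 12} = \sqrt{7} \approx 2.6458$)
$\left(\left(18 \cdot 2 - 5\right) - 366\right) 17 \left(19 + V\right) = \left(\left(18 \cdot 2 - 5\right) - 366\right) 17 \left(19 + \sqrt{7}\right) = \left(\left(36 - 5\right) - 366\right) \left(323 + 17 \sqrt{7}\right) = \left(31 - 366\right) \left(323 + 17 \sqrt{7}\right) = - 335 \left(323 + 17 \sqrt{7}\right) = -108205 - 5695 \sqrt{7}$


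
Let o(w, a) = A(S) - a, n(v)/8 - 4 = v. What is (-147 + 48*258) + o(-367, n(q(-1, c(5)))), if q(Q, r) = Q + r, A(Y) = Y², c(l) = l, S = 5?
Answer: 12198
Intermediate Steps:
n(v) = 32 + 8*v
o(w, a) = 25 - a (o(w, a) = 5² - a = 25 - a)
(-147 + 48*258) + o(-367, n(q(-1, c(5)))) = (-147 + 48*258) + (25 - (32 + 8*(-1 + 5))) = (-147 + 12384) + (25 - (32 + 8*4)) = 12237 + (25 - (32 + 32)) = 12237 + (25 - 1*64) = 12237 + (25 - 64) = 12237 - 39 = 12198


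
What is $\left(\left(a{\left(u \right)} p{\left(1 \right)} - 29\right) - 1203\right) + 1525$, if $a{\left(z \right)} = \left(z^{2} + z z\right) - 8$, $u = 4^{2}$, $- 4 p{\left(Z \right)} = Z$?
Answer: $167$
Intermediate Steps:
$p{\left(Z \right)} = - \frac{Z}{4}$
$u = 16$
$a{\left(z \right)} = -8 + 2 z^{2}$ ($a{\left(z \right)} = \left(z^{2} + z^{2}\right) - 8 = 2 z^{2} - 8 = -8 + 2 z^{2}$)
$\left(\left(a{\left(u \right)} p{\left(1 \right)} - 29\right) - 1203\right) + 1525 = \left(\left(\left(-8 + 2 \cdot 16^{2}\right) \left(\left(- \frac{1}{4}\right) 1\right) - 29\right) - 1203\right) + 1525 = \left(\left(\left(-8 + 2 \cdot 256\right) \left(- \frac{1}{4}\right) - 29\right) - 1203\right) + 1525 = \left(\left(\left(-8 + 512\right) \left(- \frac{1}{4}\right) - 29\right) - 1203\right) + 1525 = \left(\left(504 \left(- \frac{1}{4}\right) - 29\right) - 1203\right) + 1525 = \left(\left(-126 - 29\right) - 1203\right) + 1525 = \left(-155 - 1203\right) + 1525 = -1358 + 1525 = 167$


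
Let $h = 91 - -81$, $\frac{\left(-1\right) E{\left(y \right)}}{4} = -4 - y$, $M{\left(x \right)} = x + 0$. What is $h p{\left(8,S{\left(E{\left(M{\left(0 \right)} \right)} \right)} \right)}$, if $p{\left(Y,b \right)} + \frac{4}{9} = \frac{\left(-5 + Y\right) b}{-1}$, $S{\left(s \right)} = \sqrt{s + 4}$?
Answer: $- \frac{688}{9} - 1032 \sqrt{5} \approx -2384.1$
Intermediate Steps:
$M{\left(x \right)} = x$
$E{\left(y \right)} = 16 + 4 y$ ($E{\left(y \right)} = - 4 \left(-4 - y\right) = 16 + 4 y$)
$S{\left(s \right)} = \sqrt{4 + s}$
$h = 172$ ($h = 91 + 81 = 172$)
$p{\left(Y,b \right)} = - \frac{4}{9} - b \left(-5 + Y\right)$ ($p{\left(Y,b \right)} = - \frac{4}{9} + \frac{\left(-5 + Y\right) b}{-1} = - \frac{4}{9} + b \left(-5 + Y\right) \left(-1\right) = - \frac{4}{9} - b \left(-5 + Y\right)$)
$h p{\left(8,S{\left(E{\left(M{\left(0 \right)} \right)} \right)} \right)} = 172 \left(- \frac{4}{9} + 5 \sqrt{4 + \left(16 + 4 \cdot 0\right)} - 8 \sqrt{4 + \left(16 + 4 \cdot 0\right)}\right) = 172 \left(- \frac{4}{9} + 5 \sqrt{4 + \left(16 + 0\right)} - 8 \sqrt{4 + \left(16 + 0\right)}\right) = 172 \left(- \frac{4}{9} + 5 \sqrt{4 + 16} - 8 \sqrt{4 + 16}\right) = 172 \left(- \frac{4}{9} + 5 \sqrt{20} - 8 \sqrt{20}\right) = 172 \left(- \frac{4}{9} + 5 \cdot 2 \sqrt{5} - 8 \cdot 2 \sqrt{5}\right) = 172 \left(- \frac{4}{9} + 10 \sqrt{5} - 16 \sqrt{5}\right) = 172 \left(- \frac{4}{9} - 6 \sqrt{5}\right) = - \frac{688}{9} - 1032 \sqrt{5}$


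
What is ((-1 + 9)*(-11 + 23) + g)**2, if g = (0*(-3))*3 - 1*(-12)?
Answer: 11664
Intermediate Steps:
g = 12 (g = 0*3 + 12 = 0 + 12 = 12)
((-1 + 9)*(-11 + 23) + g)**2 = ((-1 + 9)*(-11 + 23) + 12)**2 = (8*12 + 12)**2 = (96 + 12)**2 = 108**2 = 11664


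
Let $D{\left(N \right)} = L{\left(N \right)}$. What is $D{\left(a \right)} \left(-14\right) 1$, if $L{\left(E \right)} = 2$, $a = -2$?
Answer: $-28$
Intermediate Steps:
$D{\left(N \right)} = 2$
$D{\left(a \right)} \left(-14\right) 1 = 2 \left(-14\right) 1 = \left(-28\right) 1 = -28$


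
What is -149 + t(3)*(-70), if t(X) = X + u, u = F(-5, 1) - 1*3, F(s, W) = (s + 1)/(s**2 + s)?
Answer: -135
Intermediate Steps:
F(s, W) = (1 + s)/(s + s**2)
u = -16/5 (u = 1/(-5) - 1*3 = -1/5 - 3 = -16/5 ≈ -3.2000)
t(X) = -16/5 + X (t(X) = X - 16/5 = -16/5 + X)
-149 + t(3)*(-70) = -149 + (-16/5 + 3)*(-70) = -149 - 1/5*(-70) = -149 + 14 = -135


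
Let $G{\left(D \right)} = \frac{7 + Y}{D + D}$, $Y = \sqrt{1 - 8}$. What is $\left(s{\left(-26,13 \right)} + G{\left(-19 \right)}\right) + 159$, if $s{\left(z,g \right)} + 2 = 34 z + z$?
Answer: $- \frac{28621}{38} - \frac{i \sqrt{7}}{38} \approx -753.18 - 0.069625 i$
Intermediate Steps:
$Y = i \sqrt{7}$ ($Y = \sqrt{-7} = i \sqrt{7} \approx 2.6458 i$)
$G{\left(D \right)} = \frac{7 + i \sqrt{7}}{2 D}$ ($G{\left(D \right)} = \frac{7 + i \sqrt{7}}{D + D} = \frac{7 + i \sqrt{7}}{2 D}$)
$s{\left(z,g \right)} = -2 + 35 z$ ($s{\left(z,g \right)} = -2 + \left(34 z + z\right) = -2 + 35 z$)
$\left(s{\left(-26,13 \right)} + G{\left(-19 \right)}\right) + 159 = \left(\left(-2 + 35 \left(-26\right)\right) + \frac{7 + i \sqrt{7}}{2 \left(-19\right)}\right) + 159 = \left(\left(-2 - 910\right) + \frac{1}{2} \left(- \frac{1}{19}\right) \left(7 + i \sqrt{7}\right)\right) + 159 = \left(-912 - \left(\frac{7}{38} + \frac{i \sqrt{7}}{38}\right)\right) + 159 = \left(- \frac{34663}{38} - \frac{i \sqrt{7}}{38}\right) + 159 = - \frac{28621}{38} - \frac{i \sqrt{7}}{38}$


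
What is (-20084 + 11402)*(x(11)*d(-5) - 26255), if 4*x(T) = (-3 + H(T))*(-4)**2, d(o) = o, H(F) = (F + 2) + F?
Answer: 231592350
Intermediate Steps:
H(F) = 2 + 2*F (H(F) = (2 + F) + F = 2 + 2*F)
x(T) = -4 + 8*T (x(T) = ((-3 + (2 + 2*T))*(-4)**2)/4 = ((-1 + 2*T)*16)/4 = (-16 + 32*T)/4 = -4 + 8*T)
(-20084 + 11402)*(x(11)*d(-5) - 26255) = (-20084 + 11402)*((-4 + 8*11)*(-5) - 26255) = -8682*((-4 + 88)*(-5) - 26255) = -8682*(84*(-5) - 26255) = -8682*(-420 - 26255) = -8682*(-26675) = 231592350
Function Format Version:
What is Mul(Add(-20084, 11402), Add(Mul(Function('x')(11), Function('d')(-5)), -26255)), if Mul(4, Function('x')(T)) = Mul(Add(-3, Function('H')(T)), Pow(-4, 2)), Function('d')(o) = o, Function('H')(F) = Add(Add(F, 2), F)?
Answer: 231592350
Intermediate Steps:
Function('H')(F) = Add(2, Mul(2, F)) (Function('H')(F) = Add(Add(2, F), F) = Add(2, Mul(2, F)))
Function('x')(T) = Add(-4, Mul(8, T)) (Function('x')(T) = Mul(Rational(1, 4), Mul(Add(-3, Add(2, Mul(2, T))), Pow(-4, 2))) = Mul(Rational(1, 4), Mul(Add(-1, Mul(2, T)), 16)) = Mul(Rational(1, 4), Add(-16, Mul(32, T))) = Add(-4, Mul(8, T)))
Mul(Add(-20084, 11402), Add(Mul(Function('x')(11), Function('d')(-5)), -26255)) = Mul(Add(-20084, 11402), Add(Mul(Add(-4, Mul(8, 11)), -5), -26255)) = Mul(-8682, Add(Mul(Add(-4, 88), -5), -26255)) = Mul(-8682, Add(Mul(84, -5), -26255)) = Mul(-8682, Add(-420, -26255)) = Mul(-8682, -26675) = 231592350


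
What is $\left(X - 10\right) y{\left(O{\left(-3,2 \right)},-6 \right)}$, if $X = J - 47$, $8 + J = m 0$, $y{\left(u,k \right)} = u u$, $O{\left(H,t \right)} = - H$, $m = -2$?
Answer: $-585$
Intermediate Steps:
$y{\left(u,k \right)} = u^{2}$
$J = -8$ ($J = -8 - 0 = -8 + 0 = -8$)
$X = -55$ ($X = -8 - 47 = -55$)
$\left(X - 10\right) y{\left(O{\left(-3,2 \right)},-6 \right)} = \left(-55 - 10\right) \left(\left(-1\right) \left(-3\right)\right)^{2} = - 65 \cdot 3^{2} = \left(-65\right) 9 = -585$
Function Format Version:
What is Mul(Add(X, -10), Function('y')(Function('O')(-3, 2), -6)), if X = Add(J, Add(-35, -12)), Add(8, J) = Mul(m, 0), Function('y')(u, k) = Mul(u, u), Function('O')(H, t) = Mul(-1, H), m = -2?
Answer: -585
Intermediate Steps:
Function('y')(u, k) = Pow(u, 2)
J = -8 (J = Add(-8, Mul(-2, 0)) = Add(-8, 0) = -8)
X = -55 (X = Add(-8, Add(-35, -12)) = Add(-8, -47) = -55)
Mul(Add(X, -10), Function('y')(Function('O')(-3, 2), -6)) = Mul(Add(-55, -10), Pow(Mul(-1, -3), 2)) = Mul(-65, Pow(3, 2)) = Mul(-65, 9) = -585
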